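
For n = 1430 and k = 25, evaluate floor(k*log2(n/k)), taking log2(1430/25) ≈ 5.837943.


log2(n/k) = log2(1430/25) ≈ 5.837943.
k*log2(n/k) ≈ 25*5.837943 = 145.948575.
floor(145.948575) = 145.

145


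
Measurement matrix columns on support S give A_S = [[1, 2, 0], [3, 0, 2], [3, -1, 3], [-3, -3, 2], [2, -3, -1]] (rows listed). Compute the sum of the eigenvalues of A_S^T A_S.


Sum of eigenvalues of A_S^T A_S = trace(A_S^T A_S) = sum of squared column norms of A_S.
A_S^T A_S diagonal: [32, 23, 18].
trace = 32 + 23 + 18 = 73.

73


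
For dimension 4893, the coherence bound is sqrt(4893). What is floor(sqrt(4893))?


69^2 = 4761 <= 4893 < 4900 = 70^2, so 69 <= sqrt(4893) < 70.
floor(sqrt(4893)) = 69.

69


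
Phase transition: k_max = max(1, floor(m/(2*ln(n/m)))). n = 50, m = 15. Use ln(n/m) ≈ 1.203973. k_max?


n/m = 50/15 = 10/3.
ln(n/m) ≈ 1.203973.
2*ln(n/m) ≈ 2.407946.
m/(2*ln(n/m)) ≈ 15/2.407946 ≈ 6.2294.
floor = 6.
k_max = max(1, 6) = 6.

6


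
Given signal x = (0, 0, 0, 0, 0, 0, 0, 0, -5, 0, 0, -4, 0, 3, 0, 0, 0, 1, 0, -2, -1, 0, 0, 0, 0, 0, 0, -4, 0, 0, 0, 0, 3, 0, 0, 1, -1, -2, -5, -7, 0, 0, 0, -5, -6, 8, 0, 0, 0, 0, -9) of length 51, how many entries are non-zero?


Non-zero positions: [8, 11, 13, 17, 19, 20, 27, 32, 35, 36, 37, 38, 39, 43, 44, 45, 50].
Sparsity = 17.

17


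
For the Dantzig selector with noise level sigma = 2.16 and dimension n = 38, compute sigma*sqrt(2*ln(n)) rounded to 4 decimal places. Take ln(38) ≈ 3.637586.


ln(38) ≈ 3.637586.
2*ln(n) ≈ 7.275172.
sqrt(2*ln(n)) ≈ sqrt(7.275172) ≈ 2.697253.
threshold ≈ 2.16*2.697253 = 5.82606648 ≈ 5.8261.

5.8261


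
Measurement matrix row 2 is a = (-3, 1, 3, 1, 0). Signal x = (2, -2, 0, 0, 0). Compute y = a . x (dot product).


Non-zero terms: ['-3*2', '1*-2']
Products: [-6, -2]
y = sum = -8.

-8


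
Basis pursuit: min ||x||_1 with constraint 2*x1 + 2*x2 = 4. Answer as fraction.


Axis intercepts:
  x1 = 2, x2 = 0: L1 = 2
  x1 = 0, x2 = 2: L1 = 2
x* = (2, 0)
||x*||_1 = 2.

2


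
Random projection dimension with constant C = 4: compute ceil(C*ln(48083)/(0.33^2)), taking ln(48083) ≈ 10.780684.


ln(48083) ≈ 10.780684.
eps^2 = 0.33^2 = 0.1089.
C*ln(N)/eps^2 ≈ 4*10.780684/0.1089 ≈ 395.9847.
m = ceil(395.9847) = 396.

396


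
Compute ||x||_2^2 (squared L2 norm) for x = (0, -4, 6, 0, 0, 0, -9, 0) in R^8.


Non-zero entries: [(1, -4), (2, 6), (6, -9)]
Squares: [16, 36, 81]
||x||_2^2 = sum = 133.

133


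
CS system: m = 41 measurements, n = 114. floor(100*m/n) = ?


100*m/n = 100*41/114 ≈ 35.9649.
floor = 35.

35


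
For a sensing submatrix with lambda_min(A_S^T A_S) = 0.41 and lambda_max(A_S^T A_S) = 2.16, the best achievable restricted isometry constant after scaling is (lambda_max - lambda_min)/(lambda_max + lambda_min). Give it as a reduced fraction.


lambda_max - lambda_min = 2.16 - 0.41 = 1.75.
lambda_max + lambda_min = 2.16 + 0.41 = 2.57.
delta = 1.75/2.57 = 175/257.

175/257


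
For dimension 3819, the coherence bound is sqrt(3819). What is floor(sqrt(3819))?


61^2 = 3721 <= 3819 < 3844 = 62^2, so 61 <= sqrt(3819) < 62.
floor(sqrt(3819)) = 61.

61


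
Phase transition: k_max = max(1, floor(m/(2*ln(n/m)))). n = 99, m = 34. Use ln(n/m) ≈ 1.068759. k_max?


n/m = 99/34.
ln(n/m) ≈ 1.068759.
2*ln(n/m) ≈ 2.137518.
m/(2*ln(n/m)) ≈ 34/2.137518 ≈ 15.9063.
floor = 15.
k_max = max(1, 15) = 15.

15


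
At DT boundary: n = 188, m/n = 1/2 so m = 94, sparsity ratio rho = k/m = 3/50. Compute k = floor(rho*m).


m = 1/2*188 = 94.
rho = 3/50.
rho*m = 3/50*94 = 5.64.
k = floor(5.64) = 5.

5


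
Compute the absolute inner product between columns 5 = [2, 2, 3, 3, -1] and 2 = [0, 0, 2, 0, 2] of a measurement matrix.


Inner product: 2*0 + 2*0 + 3*2 + 3*0 + -1*2
Products: [0, 0, 6, 0, -2]
Sum = 4.
|dot| = 4.

4


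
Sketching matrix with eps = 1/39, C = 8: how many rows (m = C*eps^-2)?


1/eps = 39.
(1/eps)^2 = 1521.
m = 8*1521 = 12168.

12168


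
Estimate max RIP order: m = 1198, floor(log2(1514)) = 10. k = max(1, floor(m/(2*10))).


floor(log2(1514)) = 10.
2*10 = 20.
m/(2*floor(log2(n))) = 1198/20 ≈ 59.9.
floor = 59.
k = max(1, 59) = 59.

59


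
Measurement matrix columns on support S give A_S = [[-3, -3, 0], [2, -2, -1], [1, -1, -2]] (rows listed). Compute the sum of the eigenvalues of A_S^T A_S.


Sum of eigenvalues of A_S^T A_S = trace(A_S^T A_S) = sum of squared column norms of A_S.
A_S^T A_S diagonal: [14, 14, 5].
trace = 14 + 14 + 5 = 33.

33


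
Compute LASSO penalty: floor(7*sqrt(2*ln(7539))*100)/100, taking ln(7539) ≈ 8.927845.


ln(7539) ≈ 8.927845.
2*ln(n) ≈ 17.85569.
sqrt(2*ln(n)) ≈ sqrt(17.85569) ≈ 4.225599.
lambda ≈ 7*4.225599 = 29.579193.
floor(lambda*100)/100 = 29.57.

29.57


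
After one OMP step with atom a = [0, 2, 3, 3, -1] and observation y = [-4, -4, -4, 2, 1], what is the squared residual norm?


a^T a = 23.
a^T y = -15.
coeff = -15/23 = -15/23.
||r||^2 = 994/23.

994/23


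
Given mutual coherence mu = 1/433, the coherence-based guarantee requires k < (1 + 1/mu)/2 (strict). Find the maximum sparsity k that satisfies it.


1/mu = 433.
1 + 1/mu = 434.
(1 + 1/mu)/2 = 217 is an integer and the inequality is strict, so k_max = 217 - 1 = 216.

216


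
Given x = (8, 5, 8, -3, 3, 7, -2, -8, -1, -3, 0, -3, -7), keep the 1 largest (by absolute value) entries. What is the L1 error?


Sorted |x_i| descending: [8, 8, 8, 7, 7, 5, 3, 3, 3, 3, 2, 1, 0]
Keep top 1: [8]
Tail entries: [8, 8, 7, 7, 5, 3, 3, 3, 3, 2, 1, 0]
L1 error = sum of tail = 50.

50


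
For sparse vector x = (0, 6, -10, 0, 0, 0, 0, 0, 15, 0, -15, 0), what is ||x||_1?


Non-zero entries: [(1, 6), (2, -10), (8, 15), (10, -15)]
Absolute values: [6, 10, 15, 15]
||x||_1 = sum = 46.

46


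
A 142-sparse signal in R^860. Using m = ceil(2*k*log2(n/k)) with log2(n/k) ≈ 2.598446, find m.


log2(n/k) = log2(860/142) ≈ 2.598446.
2*k*log2(n/k) ≈ 2*142*2.598446 = 737.958664.
m = ceil(737.958664) = 738.

738


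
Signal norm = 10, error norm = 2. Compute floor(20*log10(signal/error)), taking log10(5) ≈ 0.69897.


||x||/||e|| = 10/2 = 5.
log10(5) ≈ 0.69897.
20*log10(||x||/||e||) ≈ 20*0.69897 = 13.9794.
floor(13.9794) = 13.

13


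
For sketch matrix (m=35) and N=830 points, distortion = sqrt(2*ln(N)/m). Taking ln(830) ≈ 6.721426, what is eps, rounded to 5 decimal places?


ln(830) ≈ 6.721426.
2*ln(N)/m ≈ 2*6.721426/35 ≈ 0.38408149.
eps = sqrt(0.38408149) ≈ 0.6197431 ≈ 0.61974.

0.61974


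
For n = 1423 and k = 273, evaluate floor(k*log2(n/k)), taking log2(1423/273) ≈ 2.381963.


log2(n/k) = log2(1423/273) ≈ 2.381963.
k*log2(n/k) ≈ 273*2.381963 = 650.275899.
floor(650.275899) = 650.

650


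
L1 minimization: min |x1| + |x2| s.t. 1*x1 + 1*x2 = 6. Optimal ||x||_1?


Axis intercepts:
  x1 = 6, x2 = 0: L1 = 6
  x1 = 0, x2 = 6: L1 = 6
x* = (6, 0)
||x*||_1 = 6.

6


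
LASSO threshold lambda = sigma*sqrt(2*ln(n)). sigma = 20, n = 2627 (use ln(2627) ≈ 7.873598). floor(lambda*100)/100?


ln(2627) ≈ 7.873598.
2*ln(n) ≈ 15.747196.
sqrt(2*ln(n)) ≈ sqrt(15.747196) ≈ 3.968274.
lambda ≈ 20*3.968274 = 79.36548.
floor(lambda*100)/100 = 79.36.

79.36


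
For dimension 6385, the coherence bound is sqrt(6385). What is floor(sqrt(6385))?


79^2 = 6241 <= 6385 < 6400 = 80^2, so 79 <= sqrt(6385) < 80.
floor(sqrt(6385)) = 79.

79


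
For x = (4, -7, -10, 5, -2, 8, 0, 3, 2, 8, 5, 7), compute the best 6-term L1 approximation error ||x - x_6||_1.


Sorted |x_i| descending: [10, 8, 8, 7, 7, 5, 5, 4, 3, 2, 2, 0]
Keep top 6: [10, 8, 8, 7, 7, 5]
Tail entries: [5, 4, 3, 2, 2, 0]
L1 error = sum of tail = 16.

16


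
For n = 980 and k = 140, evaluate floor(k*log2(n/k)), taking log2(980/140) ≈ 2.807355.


log2(n/k) = log2(980/140) ≈ 2.807355.
k*log2(n/k) ≈ 140*2.807355 = 393.0297.
floor(393.0297) = 393.

393


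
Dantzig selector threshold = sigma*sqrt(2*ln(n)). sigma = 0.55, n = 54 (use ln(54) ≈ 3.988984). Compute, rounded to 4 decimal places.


ln(54) ≈ 3.988984.
2*ln(n) ≈ 7.977968.
sqrt(2*ln(n)) ≈ sqrt(7.977968) ≈ 2.82453.
threshold ≈ 0.55*2.82453 = 1.5534915 ≈ 1.5535.

1.5535


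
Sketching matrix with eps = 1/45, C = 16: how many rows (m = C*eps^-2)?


1/eps = 45.
(1/eps)^2 = 2025.
m = 16*2025 = 32400.

32400


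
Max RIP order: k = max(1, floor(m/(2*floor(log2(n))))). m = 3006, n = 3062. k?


floor(log2(3062)) = 11.
2*11 = 22.
m/(2*floor(log2(n))) = 3006/22 ≈ 136.6364.
floor = 136.
k = max(1, 136) = 136.

136


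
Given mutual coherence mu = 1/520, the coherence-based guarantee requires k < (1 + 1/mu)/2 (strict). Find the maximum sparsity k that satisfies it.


1/mu = 520.
1 + 1/mu = 521.
(1 + 1/mu)/2 = 260.5 is not an integer, so k_max = floor(260.5) = 260.

260


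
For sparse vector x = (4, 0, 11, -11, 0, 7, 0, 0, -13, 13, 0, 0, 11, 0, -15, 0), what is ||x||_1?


Non-zero entries: [(0, 4), (2, 11), (3, -11), (5, 7), (8, -13), (9, 13), (12, 11), (14, -15)]
Absolute values: [4, 11, 11, 7, 13, 13, 11, 15]
||x||_1 = sum = 85.

85


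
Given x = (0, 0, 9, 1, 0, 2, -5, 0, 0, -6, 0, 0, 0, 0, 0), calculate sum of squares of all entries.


Non-zero entries: [(2, 9), (3, 1), (5, 2), (6, -5), (9, -6)]
Squares: [81, 1, 4, 25, 36]
||x||_2^2 = sum = 147.

147


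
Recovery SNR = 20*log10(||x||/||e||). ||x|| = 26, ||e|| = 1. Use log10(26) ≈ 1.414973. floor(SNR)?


||x||/||e|| = 26/1 = 26.
log10(26) ≈ 1.414973.
20*log10(||x||/||e||) ≈ 20*1.414973 = 28.29946.
floor(28.29946) = 28.

28


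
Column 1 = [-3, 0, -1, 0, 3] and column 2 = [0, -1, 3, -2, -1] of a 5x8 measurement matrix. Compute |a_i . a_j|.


Inner product: -3*0 + 0*-1 + -1*3 + 0*-2 + 3*-1
Products: [0, 0, -3, 0, -3]
Sum = -6.
|dot| = 6.

6


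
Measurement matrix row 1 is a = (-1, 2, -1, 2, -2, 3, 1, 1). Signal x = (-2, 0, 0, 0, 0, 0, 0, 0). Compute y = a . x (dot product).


Non-zero terms: ['-1*-2']
Products: [2]
y = sum = 2.

2


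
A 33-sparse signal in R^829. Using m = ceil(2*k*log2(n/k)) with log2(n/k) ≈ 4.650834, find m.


log2(n/k) = log2(829/33) ≈ 4.650834.
2*k*log2(n/k) ≈ 2*33*4.650834 = 306.955044.
m = ceil(306.955044) = 307.

307


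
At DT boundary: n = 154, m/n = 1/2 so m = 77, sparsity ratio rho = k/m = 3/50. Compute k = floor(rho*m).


m = 1/2*154 = 77.
rho = 3/50.
rho*m = 3/50*77 = 4.62.
k = floor(4.62) = 4.

4


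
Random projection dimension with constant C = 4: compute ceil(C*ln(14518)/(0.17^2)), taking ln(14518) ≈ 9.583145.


ln(14518) ≈ 9.583145.
eps^2 = 0.17^2 = 0.0289.
C*ln(N)/eps^2 ≈ 4*9.583145/0.0289 ≈ 1326.3869.
m = ceil(1326.3869) = 1327.

1327


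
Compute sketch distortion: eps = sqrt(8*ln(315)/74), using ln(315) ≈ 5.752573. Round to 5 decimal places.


ln(315) ≈ 5.752573.
8*ln(N)/m ≈ 8*5.752573/74 ≈ 0.62189978.
eps = sqrt(0.62189978) ≈ 0.7886062 ≈ 0.78861.

0.78861


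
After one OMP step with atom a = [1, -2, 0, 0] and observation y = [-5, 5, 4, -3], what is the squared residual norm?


a^T a = 5.
a^T y = -15.
coeff = -15/5 = -3.
||r||^2 = 30.

30


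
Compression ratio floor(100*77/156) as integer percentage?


100*m/n = 100*77/156 ≈ 49.359.
floor = 49.

49


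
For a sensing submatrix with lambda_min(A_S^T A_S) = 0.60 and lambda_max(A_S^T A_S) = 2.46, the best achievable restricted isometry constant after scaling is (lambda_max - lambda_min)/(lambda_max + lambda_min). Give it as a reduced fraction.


lambda_max - lambda_min = 2.46 - 0.60 = 1.86.
lambda_max + lambda_min = 2.46 + 0.60 = 3.06.
delta = 1.86/3.06 = 186/306 = 31/51.

31/51


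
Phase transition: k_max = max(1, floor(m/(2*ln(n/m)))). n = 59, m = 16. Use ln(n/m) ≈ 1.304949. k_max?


n/m = 59/16.
ln(n/m) ≈ 1.304949.
2*ln(n/m) ≈ 2.609898.
m/(2*ln(n/m)) ≈ 16/2.609898 ≈ 6.1305.
floor = 6.
k_max = max(1, 6) = 6.

6


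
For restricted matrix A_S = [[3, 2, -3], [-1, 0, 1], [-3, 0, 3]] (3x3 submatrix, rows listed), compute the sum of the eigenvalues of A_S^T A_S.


Sum of eigenvalues of A_S^T A_S = trace(A_S^T A_S) = sum of squared column norms of A_S.
A_S^T A_S diagonal: [19, 4, 19].
trace = 19 + 4 + 19 = 42.

42


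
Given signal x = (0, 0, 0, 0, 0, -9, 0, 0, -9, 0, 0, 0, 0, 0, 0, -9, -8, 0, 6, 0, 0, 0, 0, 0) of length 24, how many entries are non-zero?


Non-zero positions: [5, 8, 15, 16, 18].
Sparsity = 5.

5


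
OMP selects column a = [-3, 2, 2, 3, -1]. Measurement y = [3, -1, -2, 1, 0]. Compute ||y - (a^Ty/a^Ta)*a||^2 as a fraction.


a^T a = 27.
a^T y = -12.
coeff = -12/27 = -4/9.
||r||^2 = 29/3.

29/3


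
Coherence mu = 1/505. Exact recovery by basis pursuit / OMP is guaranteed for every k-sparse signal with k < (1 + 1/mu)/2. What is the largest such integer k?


1/mu = 505.
1 + 1/mu = 506.
(1 + 1/mu)/2 = 253 is an integer and the inequality is strict, so k_max = 253 - 1 = 252.

252


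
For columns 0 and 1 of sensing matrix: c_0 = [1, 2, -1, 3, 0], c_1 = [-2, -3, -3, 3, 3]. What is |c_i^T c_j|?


Inner product: 1*-2 + 2*-3 + -1*-3 + 3*3 + 0*3
Products: [-2, -6, 3, 9, 0]
Sum = 4.
|dot| = 4.

4


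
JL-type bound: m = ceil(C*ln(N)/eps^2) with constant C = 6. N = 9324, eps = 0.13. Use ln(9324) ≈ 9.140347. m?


ln(9324) ≈ 9.140347.
eps^2 = 0.13^2 = 0.0169.
C*ln(N)/eps^2 ≈ 6*9.140347/0.0169 ≈ 3245.0936.
m = ceil(3245.0936) = 3246.

3246


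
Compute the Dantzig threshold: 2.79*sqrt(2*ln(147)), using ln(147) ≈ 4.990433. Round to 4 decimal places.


ln(147) ≈ 4.990433.
2*ln(n) ≈ 9.980866.
sqrt(2*ln(n)) ≈ sqrt(9.980866) ≈ 3.159251.
threshold ≈ 2.79*3.159251 = 8.81431029 ≈ 8.8143.

8.8143


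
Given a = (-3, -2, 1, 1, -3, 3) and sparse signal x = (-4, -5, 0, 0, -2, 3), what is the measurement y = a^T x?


Non-zero terms: ['-3*-4', '-2*-5', '-3*-2', '3*3']
Products: [12, 10, 6, 9]
y = sum = 37.

37


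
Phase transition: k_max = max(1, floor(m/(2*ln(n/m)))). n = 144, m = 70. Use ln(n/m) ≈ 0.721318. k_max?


n/m = 144/70 = 72/35.
ln(n/m) ≈ 0.721318.
2*ln(n/m) ≈ 1.442636.
m/(2*ln(n/m)) ≈ 70/1.442636 ≈ 48.5223.
floor = 48.
k_max = max(1, 48) = 48.

48


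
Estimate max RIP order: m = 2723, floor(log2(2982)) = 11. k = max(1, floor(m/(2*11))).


floor(log2(2982)) = 11.
2*11 = 22.
m/(2*floor(log2(n))) = 2723/22 ≈ 123.7727.
floor = 123.
k = max(1, 123) = 123.

123


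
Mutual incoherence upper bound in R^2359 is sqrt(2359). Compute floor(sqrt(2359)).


48^2 = 2304 <= 2359 < 2401 = 49^2, so 48 <= sqrt(2359) < 49.
floor(sqrt(2359)) = 48.

48


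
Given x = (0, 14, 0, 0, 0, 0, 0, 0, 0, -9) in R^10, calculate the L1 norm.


Non-zero entries: [(1, 14), (9, -9)]
Absolute values: [14, 9]
||x||_1 = sum = 23.

23


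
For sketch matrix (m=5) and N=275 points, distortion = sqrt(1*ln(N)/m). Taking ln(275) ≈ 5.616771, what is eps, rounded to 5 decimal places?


ln(275) ≈ 5.616771.
1*ln(N)/m ≈ 1*5.616771/5 ≈ 1.1233542.
eps = sqrt(1.1233542) ≈ 1.0598841 ≈ 1.05988.

1.05988


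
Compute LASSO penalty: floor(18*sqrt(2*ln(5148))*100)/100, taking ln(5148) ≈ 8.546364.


ln(5148) ≈ 8.546364.
2*ln(n) ≈ 17.092728.
sqrt(2*ln(n)) ≈ sqrt(17.092728) ≈ 4.134335.
lambda ≈ 18*4.134335 = 74.41803.
floor(lambda*100)/100 = 74.41.

74.41


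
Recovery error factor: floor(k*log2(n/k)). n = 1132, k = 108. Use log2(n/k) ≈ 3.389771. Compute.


log2(n/k) = log2(1132/108) ≈ 3.389771.
k*log2(n/k) ≈ 108*3.389771 = 366.095268.
floor(366.095268) = 366.

366


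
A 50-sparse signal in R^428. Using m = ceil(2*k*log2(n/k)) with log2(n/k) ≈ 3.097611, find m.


log2(n/k) = log2(428/50) ≈ 3.097611.
2*k*log2(n/k) ≈ 2*50*3.097611 = 309.7611.
m = ceil(309.7611) = 310.

310


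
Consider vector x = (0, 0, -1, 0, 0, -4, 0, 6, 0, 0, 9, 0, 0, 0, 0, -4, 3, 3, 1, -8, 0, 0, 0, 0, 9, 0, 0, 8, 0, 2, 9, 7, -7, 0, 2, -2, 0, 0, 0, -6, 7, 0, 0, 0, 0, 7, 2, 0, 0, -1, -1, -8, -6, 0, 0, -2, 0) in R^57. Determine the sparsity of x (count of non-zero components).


Non-zero positions: [2, 5, 7, 10, 15, 16, 17, 18, 19, 24, 27, 29, 30, 31, 32, 34, 35, 39, 40, 45, 46, 49, 50, 51, 52, 55].
Sparsity = 26.

26


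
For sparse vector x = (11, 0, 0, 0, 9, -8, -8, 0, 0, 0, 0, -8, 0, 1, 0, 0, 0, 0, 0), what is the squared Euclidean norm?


Non-zero entries: [(0, 11), (4, 9), (5, -8), (6, -8), (11, -8), (13, 1)]
Squares: [121, 81, 64, 64, 64, 1]
||x||_2^2 = sum = 395.

395


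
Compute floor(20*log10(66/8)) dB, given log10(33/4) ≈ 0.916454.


||x||/||e|| = 66/8 = 33/4.
log10(33/4) ≈ 0.916454.
20*log10(||x||/||e||) ≈ 20*0.916454 = 18.32908.
floor(18.32908) = 18.

18


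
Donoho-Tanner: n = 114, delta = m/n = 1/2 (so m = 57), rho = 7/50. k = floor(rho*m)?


m = 1/2*114 = 57.
rho = 7/50.
rho*m = 7/50*57 = 7.98.
k = floor(7.98) = 7.

7


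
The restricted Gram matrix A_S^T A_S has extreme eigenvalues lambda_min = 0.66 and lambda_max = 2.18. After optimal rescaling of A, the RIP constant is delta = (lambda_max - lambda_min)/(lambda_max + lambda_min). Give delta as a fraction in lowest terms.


lambda_max - lambda_min = 2.18 - 0.66 = 1.52.
lambda_max + lambda_min = 2.18 + 0.66 = 2.84.
delta = 1.52/2.84 = 152/284 = 38/71.

38/71


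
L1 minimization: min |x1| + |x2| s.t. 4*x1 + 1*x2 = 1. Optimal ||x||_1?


Axis intercepts:
  x1 = 1/4, x2 = 0: L1 = 1/4
  x1 = 0, x2 = 1: L1 = 1
x* = (1/4, 0)
||x*||_1 = 1/4.

1/4


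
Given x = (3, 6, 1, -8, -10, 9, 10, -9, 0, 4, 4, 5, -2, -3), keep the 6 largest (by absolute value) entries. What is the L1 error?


Sorted |x_i| descending: [10, 10, 9, 9, 8, 6, 5, 4, 4, 3, 3, 2, 1, 0]
Keep top 6: [10, 10, 9, 9, 8, 6]
Tail entries: [5, 4, 4, 3, 3, 2, 1, 0]
L1 error = sum of tail = 22.

22


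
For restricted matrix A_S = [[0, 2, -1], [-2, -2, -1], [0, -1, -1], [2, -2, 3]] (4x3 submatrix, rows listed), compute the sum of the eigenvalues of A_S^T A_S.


Sum of eigenvalues of A_S^T A_S = trace(A_S^T A_S) = sum of squared column norms of A_S.
A_S^T A_S diagonal: [8, 13, 12].
trace = 8 + 13 + 12 = 33.

33


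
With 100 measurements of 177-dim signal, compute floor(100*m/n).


100*m/n = 100*100/177 ≈ 56.4972.
floor = 56.

56


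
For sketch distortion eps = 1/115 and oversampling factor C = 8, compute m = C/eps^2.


1/eps = 115.
(1/eps)^2 = 13225.
m = 8*13225 = 105800.

105800


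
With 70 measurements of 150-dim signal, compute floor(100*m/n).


100*m/n = 100*70/150 ≈ 46.6667.
floor = 46.

46


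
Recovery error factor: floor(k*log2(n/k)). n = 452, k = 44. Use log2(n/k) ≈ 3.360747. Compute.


log2(n/k) = log2(452/44) ≈ 3.360747.
k*log2(n/k) ≈ 44*3.360747 = 147.872868.
floor(147.872868) = 147.

147


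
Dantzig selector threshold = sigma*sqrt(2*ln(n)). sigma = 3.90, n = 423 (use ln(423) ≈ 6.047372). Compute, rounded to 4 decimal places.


ln(423) ≈ 6.047372.
2*ln(n) ≈ 12.094744.
sqrt(2*ln(n)) ≈ sqrt(12.094744) ≈ 3.47775.
threshold ≈ 3.90*3.47775 = 13.563225 ≈ 13.5632.

13.5632


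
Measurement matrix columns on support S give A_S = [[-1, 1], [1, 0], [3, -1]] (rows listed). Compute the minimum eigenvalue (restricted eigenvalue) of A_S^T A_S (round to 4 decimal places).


A_S^T A_S = [[11, -4], [-4, 2]].
trace = 13.
det = 6.
disc = trace^2 - 4*det = 169 - 4*6 = 145.
sqrt(145) ≈ 12.041595.
lam_min = (13 - sqrt(145))/2 ≈ (13 - 12.041595)/2 = 0.4792025 ≈ 0.4792.

0.4792


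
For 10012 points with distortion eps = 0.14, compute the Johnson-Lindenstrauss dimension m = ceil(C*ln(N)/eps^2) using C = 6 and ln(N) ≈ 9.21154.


ln(10012) ≈ 9.21154.
eps^2 = 0.14^2 = 0.0196.
C*ln(N)/eps^2 ≈ 6*9.21154/0.0196 ≈ 2819.8592.
m = ceil(2819.8592) = 2820.

2820


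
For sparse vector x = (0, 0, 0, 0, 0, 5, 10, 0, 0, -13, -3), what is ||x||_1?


Non-zero entries: [(5, 5), (6, 10), (9, -13), (10, -3)]
Absolute values: [5, 10, 13, 3]
||x||_1 = sum = 31.

31


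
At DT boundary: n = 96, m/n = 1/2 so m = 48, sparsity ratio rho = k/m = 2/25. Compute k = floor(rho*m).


m = 1/2*96 = 48.
rho = 2/25.
rho*m = 2/25*48 = 3.84.
k = floor(3.84) = 3.

3


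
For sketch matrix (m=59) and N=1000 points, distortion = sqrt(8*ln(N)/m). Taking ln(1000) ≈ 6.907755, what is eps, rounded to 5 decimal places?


ln(1000) ≈ 6.907755.
8*ln(N)/m ≈ 8*6.907755/59 ≈ 0.93664475.
eps = sqrt(0.93664475) ≈ 0.9678041 ≈ 0.96780.

0.96780


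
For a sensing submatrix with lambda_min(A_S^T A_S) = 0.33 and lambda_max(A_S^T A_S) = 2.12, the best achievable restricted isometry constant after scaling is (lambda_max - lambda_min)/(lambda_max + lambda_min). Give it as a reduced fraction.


lambda_max - lambda_min = 2.12 - 0.33 = 1.79.
lambda_max + lambda_min = 2.12 + 0.33 = 2.45.
delta = 1.79/2.45 = 179/245.

179/245


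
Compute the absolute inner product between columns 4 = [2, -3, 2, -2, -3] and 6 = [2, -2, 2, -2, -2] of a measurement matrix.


Inner product: 2*2 + -3*-2 + 2*2 + -2*-2 + -3*-2
Products: [4, 6, 4, 4, 6]
Sum = 24.
|dot| = 24.

24


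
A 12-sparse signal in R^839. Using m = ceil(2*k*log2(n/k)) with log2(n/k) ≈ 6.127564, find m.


log2(n/k) = log2(839/12) ≈ 6.127564.
2*k*log2(n/k) ≈ 2*12*6.127564 = 147.061536.
m = ceil(147.061536) = 148.

148


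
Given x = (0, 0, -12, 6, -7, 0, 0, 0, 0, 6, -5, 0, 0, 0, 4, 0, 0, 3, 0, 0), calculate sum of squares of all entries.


Non-zero entries: [(2, -12), (3, 6), (4, -7), (9, 6), (10, -5), (14, 4), (17, 3)]
Squares: [144, 36, 49, 36, 25, 16, 9]
||x||_2^2 = sum = 315.

315


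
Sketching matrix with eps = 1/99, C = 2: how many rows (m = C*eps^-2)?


1/eps = 99.
(1/eps)^2 = 9801.
m = 2*9801 = 19602.

19602


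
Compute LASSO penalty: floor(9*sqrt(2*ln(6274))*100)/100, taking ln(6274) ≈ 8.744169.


ln(6274) ≈ 8.744169.
2*ln(n) ≈ 17.488338.
sqrt(2*ln(n)) ≈ sqrt(17.488338) ≈ 4.181906.
lambda ≈ 9*4.181906 = 37.637154.
floor(lambda*100)/100 = 37.63.

37.63


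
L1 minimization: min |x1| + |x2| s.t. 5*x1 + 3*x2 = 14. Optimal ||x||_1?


Axis intercepts:
  x1 = 14/5, x2 = 0: L1 = 14/5
  x1 = 0, x2 = 14/3: L1 = 14/3
x* = (14/5, 0)
||x*||_1 = 14/5.

14/5


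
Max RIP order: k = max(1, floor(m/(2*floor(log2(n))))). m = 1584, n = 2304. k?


floor(log2(2304)) = 11.
2*11 = 22.
m/(2*floor(log2(n))) = 1584/22 ≈ 72.0.
floor = 72.
k = max(1, 72) = 72.

72


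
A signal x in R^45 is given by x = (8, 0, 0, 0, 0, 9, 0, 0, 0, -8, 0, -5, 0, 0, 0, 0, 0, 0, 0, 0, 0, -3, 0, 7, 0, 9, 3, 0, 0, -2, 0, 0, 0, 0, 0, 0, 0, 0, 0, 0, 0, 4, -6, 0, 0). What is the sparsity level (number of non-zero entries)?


Non-zero positions: [0, 5, 9, 11, 21, 23, 25, 26, 29, 41, 42].
Sparsity = 11.

11


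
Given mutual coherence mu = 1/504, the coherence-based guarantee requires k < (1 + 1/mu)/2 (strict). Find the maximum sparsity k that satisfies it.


1/mu = 504.
1 + 1/mu = 505.
(1 + 1/mu)/2 = 252.5 is not an integer, so k_max = floor(252.5) = 252.

252


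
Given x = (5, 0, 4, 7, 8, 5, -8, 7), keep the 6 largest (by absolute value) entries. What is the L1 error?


Sorted |x_i| descending: [8, 8, 7, 7, 5, 5, 4, 0]
Keep top 6: [8, 8, 7, 7, 5, 5]
Tail entries: [4, 0]
L1 error = sum of tail = 4.

4


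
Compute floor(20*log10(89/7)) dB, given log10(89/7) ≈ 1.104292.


||x||/||e|| = 89/7.
log10(89/7) ≈ 1.104292.
20*log10(||x||/||e||) ≈ 20*1.104292 = 22.08584.
floor(22.08584) = 22.

22


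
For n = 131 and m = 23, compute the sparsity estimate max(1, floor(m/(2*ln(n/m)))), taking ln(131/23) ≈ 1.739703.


n/m = 131/23.
ln(n/m) ≈ 1.739703.
2*ln(n/m) ≈ 3.479406.
m/(2*ln(n/m)) ≈ 23/3.479406 ≈ 6.6103.
floor = 6.
k_max = max(1, 6) = 6.

6


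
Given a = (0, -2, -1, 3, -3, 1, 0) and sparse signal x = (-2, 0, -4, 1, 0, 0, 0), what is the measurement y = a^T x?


Non-zero terms: ['0*-2', '-1*-4', '3*1']
Products: [0, 4, 3]
y = sum = 7.

7


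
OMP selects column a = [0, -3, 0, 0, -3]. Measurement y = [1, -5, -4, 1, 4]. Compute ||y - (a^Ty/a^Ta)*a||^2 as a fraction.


a^T a = 18.
a^T y = 3.
coeff = 3/18 = 1/6.
||r||^2 = 117/2.

117/2


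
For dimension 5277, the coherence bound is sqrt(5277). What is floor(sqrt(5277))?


72^2 = 5184 <= 5277 < 5329 = 73^2, so 72 <= sqrt(5277) < 73.
floor(sqrt(5277)) = 72.

72


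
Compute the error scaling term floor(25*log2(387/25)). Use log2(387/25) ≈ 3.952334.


log2(n/k) = log2(387/25) ≈ 3.952334.
k*log2(n/k) ≈ 25*3.952334 = 98.80835.
floor(98.80835) = 98.

98


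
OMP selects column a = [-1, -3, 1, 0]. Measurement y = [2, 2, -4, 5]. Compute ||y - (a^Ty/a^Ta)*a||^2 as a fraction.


a^T a = 11.
a^T y = -12.
coeff = -12/11 = -12/11.
||r||^2 = 395/11.

395/11


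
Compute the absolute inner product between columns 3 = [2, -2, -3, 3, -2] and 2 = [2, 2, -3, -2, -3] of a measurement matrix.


Inner product: 2*2 + -2*2 + -3*-3 + 3*-2 + -2*-3
Products: [4, -4, 9, -6, 6]
Sum = 9.
|dot| = 9.

9


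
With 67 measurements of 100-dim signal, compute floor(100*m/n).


100*m/n = 100*67/100 ≈ 67.0.
floor = 67.

67


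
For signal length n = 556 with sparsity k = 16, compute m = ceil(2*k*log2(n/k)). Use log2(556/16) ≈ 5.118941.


log2(n/k) = log2(556/16) ≈ 5.118941.
2*k*log2(n/k) ≈ 2*16*5.118941 = 163.806112.
m = ceil(163.806112) = 164.

164


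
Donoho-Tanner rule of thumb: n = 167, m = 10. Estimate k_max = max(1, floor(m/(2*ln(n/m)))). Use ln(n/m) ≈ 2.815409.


n/m = 167/10.
ln(n/m) ≈ 2.815409.
2*ln(n/m) ≈ 5.630818.
m/(2*ln(n/m)) ≈ 10/5.630818 ≈ 1.7759.
floor = 1.
k_max = max(1, 1) = 1.

1


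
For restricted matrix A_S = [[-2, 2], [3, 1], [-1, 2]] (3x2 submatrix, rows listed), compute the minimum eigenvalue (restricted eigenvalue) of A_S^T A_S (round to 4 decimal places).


A_S^T A_S = [[14, -3], [-3, 9]].
trace = 23.
det = 117.
disc = trace^2 - 4*det = 529 - 4*117 = 61.
sqrt(61) ≈ 7.810250.
lam_min = (23 - sqrt(61))/2 ≈ (23 - 7.810250)/2 = 7.594875 ≈ 7.5949.

7.5949


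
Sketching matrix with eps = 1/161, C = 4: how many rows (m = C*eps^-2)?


1/eps = 161.
(1/eps)^2 = 25921.
m = 4*25921 = 103684.

103684


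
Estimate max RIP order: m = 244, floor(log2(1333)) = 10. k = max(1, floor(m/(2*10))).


floor(log2(1333)) = 10.
2*10 = 20.
m/(2*floor(log2(n))) = 244/20 ≈ 12.2.
floor = 12.
k = max(1, 12) = 12.

12


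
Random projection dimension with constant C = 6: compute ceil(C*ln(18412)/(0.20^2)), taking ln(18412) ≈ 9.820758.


ln(18412) ≈ 9.820758.
eps^2 = 0.20^2 = 0.04.
C*ln(N)/eps^2 ≈ 6*9.820758/0.04 ≈ 1473.1137.
m = ceil(1473.1137) = 1474.

1474


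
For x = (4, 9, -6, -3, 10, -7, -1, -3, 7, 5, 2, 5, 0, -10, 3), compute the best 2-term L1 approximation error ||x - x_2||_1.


Sorted |x_i| descending: [10, 10, 9, 7, 7, 6, 5, 5, 4, 3, 3, 3, 2, 1, 0]
Keep top 2: [10, 10]
Tail entries: [9, 7, 7, 6, 5, 5, 4, 3, 3, 3, 2, 1, 0]
L1 error = sum of tail = 55.

55


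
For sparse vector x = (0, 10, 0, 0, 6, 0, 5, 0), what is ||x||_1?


Non-zero entries: [(1, 10), (4, 6), (6, 5)]
Absolute values: [10, 6, 5]
||x||_1 = sum = 21.

21


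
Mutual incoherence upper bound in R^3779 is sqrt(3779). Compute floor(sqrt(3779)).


61^2 = 3721 <= 3779 < 3844 = 62^2, so 61 <= sqrt(3779) < 62.
floor(sqrt(3779)) = 61.

61


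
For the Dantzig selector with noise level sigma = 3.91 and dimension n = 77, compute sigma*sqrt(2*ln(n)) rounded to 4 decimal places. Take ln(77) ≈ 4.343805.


ln(77) ≈ 4.343805.
2*ln(n) ≈ 8.68761.
sqrt(2*ln(n)) ≈ sqrt(8.68761) ≈ 2.947475.
threshold ≈ 3.91*2.947475 = 11.52462725 ≈ 11.5246.

11.5246


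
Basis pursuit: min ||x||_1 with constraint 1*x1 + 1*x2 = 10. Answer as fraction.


Axis intercepts:
  x1 = 10, x2 = 0: L1 = 10
  x1 = 0, x2 = 10: L1 = 10
x* = (10, 0)
||x*||_1 = 10.

10


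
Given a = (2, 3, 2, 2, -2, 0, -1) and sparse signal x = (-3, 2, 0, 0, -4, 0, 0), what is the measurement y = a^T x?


Non-zero terms: ['2*-3', '3*2', '-2*-4']
Products: [-6, 6, 8]
y = sum = 8.

8


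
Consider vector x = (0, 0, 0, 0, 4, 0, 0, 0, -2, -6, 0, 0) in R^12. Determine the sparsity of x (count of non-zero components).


Non-zero positions: [4, 8, 9].
Sparsity = 3.

3


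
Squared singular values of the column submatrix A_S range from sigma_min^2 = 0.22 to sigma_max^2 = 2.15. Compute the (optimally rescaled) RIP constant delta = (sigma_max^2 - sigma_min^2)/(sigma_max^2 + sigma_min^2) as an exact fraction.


lambda_max - lambda_min = 2.15 - 0.22 = 1.93.
lambda_max + lambda_min = 2.15 + 0.22 = 2.37.
delta = 1.93/2.37 = 193/237.

193/237


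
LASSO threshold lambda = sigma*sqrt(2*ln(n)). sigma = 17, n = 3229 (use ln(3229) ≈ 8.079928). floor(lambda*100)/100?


ln(3229) ≈ 8.079928.
2*ln(n) ≈ 16.159856.
sqrt(2*ln(n)) ≈ sqrt(16.159856) ≈ 4.019932.
lambda ≈ 17*4.019932 = 68.338844.
floor(lambda*100)/100 = 68.33.

68.33


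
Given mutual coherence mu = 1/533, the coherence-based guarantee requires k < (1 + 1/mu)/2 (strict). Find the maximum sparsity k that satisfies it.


1/mu = 533.
1 + 1/mu = 534.
(1 + 1/mu)/2 = 267 is an integer and the inequality is strict, so k_max = 267 - 1 = 266.

266


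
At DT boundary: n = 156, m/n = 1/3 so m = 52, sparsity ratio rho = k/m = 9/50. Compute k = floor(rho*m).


m = 1/3*156 = 52.
rho = 9/50.
rho*m = 9/50*52 = 9.36.
k = floor(9.36) = 9.

9


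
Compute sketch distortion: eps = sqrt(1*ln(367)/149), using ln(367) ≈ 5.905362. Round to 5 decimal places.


ln(367) ≈ 5.905362.
1*ln(N)/m ≈ 1*5.905362/149 ≈ 0.0396333.
eps = sqrt(0.0396333) ≈ 0.1990811 ≈ 0.19908.

0.19908


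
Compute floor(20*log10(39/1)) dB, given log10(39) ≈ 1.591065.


||x||/||e|| = 39/1 = 39.
log10(39) ≈ 1.591065.
20*log10(||x||/||e||) ≈ 20*1.591065 = 31.8213.
floor(31.8213) = 31.

31


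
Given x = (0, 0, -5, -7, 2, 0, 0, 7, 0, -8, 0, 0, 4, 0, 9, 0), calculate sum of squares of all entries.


Non-zero entries: [(2, -5), (3, -7), (4, 2), (7, 7), (9, -8), (12, 4), (14, 9)]
Squares: [25, 49, 4, 49, 64, 16, 81]
||x||_2^2 = sum = 288.

288


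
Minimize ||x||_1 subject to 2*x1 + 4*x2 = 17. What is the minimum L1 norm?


Axis intercepts:
  x1 = 17/2, x2 = 0: L1 = 17/2
  x1 = 0, x2 = 17/4: L1 = 17/4
x* = (0, 17/4)
||x*||_1 = 17/4.

17/4


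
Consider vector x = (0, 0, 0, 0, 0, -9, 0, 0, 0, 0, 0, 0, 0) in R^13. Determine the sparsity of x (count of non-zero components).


Non-zero positions: [5].
Sparsity = 1.

1


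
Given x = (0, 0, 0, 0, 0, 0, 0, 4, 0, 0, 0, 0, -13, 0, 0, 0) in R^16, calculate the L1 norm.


Non-zero entries: [(7, 4), (12, -13)]
Absolute values: [4, 13]
||x||_1 = sum = 17.

17


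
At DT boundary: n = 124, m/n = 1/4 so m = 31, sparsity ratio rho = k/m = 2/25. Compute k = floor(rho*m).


m = 1/4*124 = 31.
rho = 2/25.
rho*m = 2/25*31 = 2.48.
k = floor(2.48) = 2.

2


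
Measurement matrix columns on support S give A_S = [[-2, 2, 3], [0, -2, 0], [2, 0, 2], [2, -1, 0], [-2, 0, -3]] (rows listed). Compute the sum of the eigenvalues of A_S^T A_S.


Sum of eigenvalues of A_S^T A_S = trace(A_S^T A_S) = sum of squared column norms of A_S.
A_S^T A_S diagonal: [16, 9, 22].
trace = 16 + 9 + 22 = 47.

47


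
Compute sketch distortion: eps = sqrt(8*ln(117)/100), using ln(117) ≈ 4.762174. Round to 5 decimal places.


ln(117) ≈ 4.762174.
8*ln(N)/m ≈ 8*4.762174/100 ≈ 0.38097392.
eps = sqrt(0.38097392) ≈ 0.6172308 ≈ 0.61723.

0.61723


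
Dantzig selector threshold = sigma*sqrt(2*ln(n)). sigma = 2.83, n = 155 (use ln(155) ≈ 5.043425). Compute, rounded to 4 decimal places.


ln(155) ≈ 5.043425.
2*ln(n) ≈ 10.08685.
sqrt(2*ln(n)) ≈ sqrt(10.08685) ≈ 3.17598.
threshold ≈ 2.83*3.17598 = 8.9880234 ≈ 8.9880.

8.9880


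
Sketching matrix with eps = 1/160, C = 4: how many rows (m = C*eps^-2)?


1/eps = 160.
(1/eps)^2 = 25600.
m = 4*25600 = 102400.

102400


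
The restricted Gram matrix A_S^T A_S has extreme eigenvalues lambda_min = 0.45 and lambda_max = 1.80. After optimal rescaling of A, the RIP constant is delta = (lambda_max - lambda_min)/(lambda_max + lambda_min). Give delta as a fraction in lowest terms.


lambda_max - lambda_min = 1.80 - 0.45 = 1.35.
lambda_max + lambda_min = 1.80 + 0.45 = 2.25.
delta = 1.35/2.25 = 135/225 = 3/5.

3/5


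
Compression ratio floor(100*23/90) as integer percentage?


100*m/n = 100*23/90 ≈ 25.5556.
floor = 25.

25


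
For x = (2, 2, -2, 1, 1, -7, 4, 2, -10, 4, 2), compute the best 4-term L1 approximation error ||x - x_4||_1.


Sorted |x_i| descending: [10, 7, 4, 4, 2, 2, 2, 2, 2, 1, 1]
Keep top 4: [10, 7, 4, 4]
Tail entries: [2, 2, 2, 2, 2, 1, 1]
L1 error = sum of tail = 12.

12


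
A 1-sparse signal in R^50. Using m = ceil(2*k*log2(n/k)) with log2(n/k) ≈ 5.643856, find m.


log2(n/k) = log2(50/1) ≈ 5.643856.
2*k*log2(n/k) ≈ 2*1*5.643856 = 11.287712.
m = ceil(11.287712) = 12.

12


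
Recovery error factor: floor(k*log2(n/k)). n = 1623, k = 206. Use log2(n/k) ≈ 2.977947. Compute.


log2(n/k) = log2(1623/206) ≈ 2.977947.
k*log2(n/k) ≈ 206*2.977947 = 613.457082.
floor(613.457082) = 613.

613


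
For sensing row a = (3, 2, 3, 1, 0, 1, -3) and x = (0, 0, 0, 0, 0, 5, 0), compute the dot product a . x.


Non-zero terms: ['1*5']
Products: [5]
y = sum = 5.

5


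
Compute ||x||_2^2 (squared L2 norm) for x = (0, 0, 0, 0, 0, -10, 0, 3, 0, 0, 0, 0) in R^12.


Non-zero entries: [(5, -10), (7, 3)]
Squares: [100, 9]
||x||_2^2 = sum = 109.

109


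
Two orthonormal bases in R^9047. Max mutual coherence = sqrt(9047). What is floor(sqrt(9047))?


95^2 = 9025 <= 9047 < 9216 = 96^2, so 95 <= sqrt(9047) < 96.
floor(sqrt(9047)) = 95.

95


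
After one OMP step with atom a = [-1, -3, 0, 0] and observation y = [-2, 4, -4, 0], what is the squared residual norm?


a^T a = 10.
a^T y = -10.
coeff = -10/10 = -1.
||r||^2 = 26.

26


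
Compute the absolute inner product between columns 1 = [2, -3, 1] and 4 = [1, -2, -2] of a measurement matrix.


Inner product: 2*1 + -3*-2 + 1*-2
Products: [2, 6, -2]
Sum = 6.
|dot| = 6.

6


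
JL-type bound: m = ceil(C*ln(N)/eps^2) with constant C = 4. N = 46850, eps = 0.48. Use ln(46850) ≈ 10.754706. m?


ln(46850) ≈ 10.754706.
eps^2 = 0.48^2 = 0.2304.
C*ln(N)/eps^2 ≈ 4*10.754706/0.2304 ≈ 186.7136.
m = ceil(186.7136) = 187.

187


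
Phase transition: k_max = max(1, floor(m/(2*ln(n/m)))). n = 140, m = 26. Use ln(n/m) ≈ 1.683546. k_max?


n/m = 140/26 = 70/13.
ln(n/m) ≈ 1.683546.
2*ln(n/m) ≈ 3.367092.
m/(2*ln(n/m)) ≈ 26/3.367092 ≈ 7.7218.
floor = 7.
k_max = max(1, 7) = 7.

7


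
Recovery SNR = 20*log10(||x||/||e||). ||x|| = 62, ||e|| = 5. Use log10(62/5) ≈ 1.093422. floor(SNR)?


||x||/||e|| = 62/5.
log10(62/5) ≈ 1.093422.
20*log10(||x||/||e||) ≈ 20*1.093422 = 21.86844.
floor(21.86844) = 21.

21


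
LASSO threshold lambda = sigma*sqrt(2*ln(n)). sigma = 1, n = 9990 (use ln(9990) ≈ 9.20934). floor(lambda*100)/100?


ln(9990) ≈ 9.20934.
2*ln(n) ≈ 18.41868.
sqrt(2*ln(n)) ≈ sqrt(18.41868) ≈ 4.291699.
lambda ≈ 1*4.291699 = 4.291699.
floor(lambda*100)/100 = 4.29.

4.29


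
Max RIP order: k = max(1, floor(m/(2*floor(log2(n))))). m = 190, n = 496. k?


floor(log2(496)) = 8.
2*8 = 16.
m/(2*floor(log2(n))) = 190/16 ≈ 11.875.
floor = 11.
k = max(1, 11) = 11.

11


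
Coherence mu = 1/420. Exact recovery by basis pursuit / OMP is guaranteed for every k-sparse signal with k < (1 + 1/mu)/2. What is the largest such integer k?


1/mu = 420.
1 + 1/mu = 421.
(1 + 1/mu)/2 = 210.5 is not an integer, so k_max = floor(210.5) = 210.

210


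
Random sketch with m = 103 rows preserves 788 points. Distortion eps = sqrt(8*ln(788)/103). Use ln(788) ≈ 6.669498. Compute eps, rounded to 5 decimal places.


ln(788) ≈ 6.669498.
8*ln(N)/m ≈ 8*6.669498/103 ≈ 0.51801926.
eps = sqrt(0.51801926) ≈ 0.7197355 ≈ 0.71974.

0.71974


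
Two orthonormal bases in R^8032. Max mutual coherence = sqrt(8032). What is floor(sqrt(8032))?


89^2 = 7921 <= 8032 < 8100 = 90^2, so 89 <= sqrt(8032) < 90.
floor(sqrt(8032)) = 89.

89


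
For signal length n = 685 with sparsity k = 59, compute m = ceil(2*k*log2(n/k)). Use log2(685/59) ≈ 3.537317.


log2(n/k) = log2(685/59) ≈ 3.537317.
2*k*log2(n/k) ≈ 2*59*3.537317 = 417.403406.
m = ceil(417.403406) = 418.

418


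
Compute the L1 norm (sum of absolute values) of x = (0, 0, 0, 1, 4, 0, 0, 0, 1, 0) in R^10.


Non-zero entries: [(3, 1), (4, 4), (8, 1)]
Absolute values: [1, 4, 1]
||x||_1 = sum = 6.

6


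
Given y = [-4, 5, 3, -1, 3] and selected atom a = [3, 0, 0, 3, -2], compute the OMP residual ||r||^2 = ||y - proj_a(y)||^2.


a^T a = 22.
a^T y = -21.
coeff = -21/22 = -21/22.
||r||^2 = 879/22.

879/22


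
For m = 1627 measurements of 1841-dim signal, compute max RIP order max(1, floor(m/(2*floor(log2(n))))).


floor(log2(1841)) = 10.
2*10 = 20.
m/(2*floor(log2(n))) = 1627/20 ≈ 81.35.
floor = 81.
k = max(1, 81) = 81.

81


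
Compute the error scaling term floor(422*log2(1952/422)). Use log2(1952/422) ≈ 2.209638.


log2(n/k) = log2(1952/422) ≈ 2.209638.
k*log2(n/k) ≈ 422*2.209638 = 932.467236.
floor(932.467236) = 932.

932


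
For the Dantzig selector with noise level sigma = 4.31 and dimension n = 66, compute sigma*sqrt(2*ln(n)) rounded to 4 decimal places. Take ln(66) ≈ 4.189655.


ln(66) ≈ 4.189655.
2*ln(n) ≈ 8.37931.
sqrt(2*ln(n)) ≈ sqrt(8.37931) ≈ 2.894704.
threshold ≈ 4.31*2.894704 = 12.47617424 ≈ 12.4762.

12.4762


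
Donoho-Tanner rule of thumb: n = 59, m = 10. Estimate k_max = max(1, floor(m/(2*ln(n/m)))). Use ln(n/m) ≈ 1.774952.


n/m = 59/10.
ln(n/m) ≈ 1.774952.
2*ln(n/m) ≈ 3.549904.
m/(2*ln(n/m)) ≈ 10/3.549904 ≈ 2.817.
floor = 2.
k_max = max(1, 2) = 2.

2


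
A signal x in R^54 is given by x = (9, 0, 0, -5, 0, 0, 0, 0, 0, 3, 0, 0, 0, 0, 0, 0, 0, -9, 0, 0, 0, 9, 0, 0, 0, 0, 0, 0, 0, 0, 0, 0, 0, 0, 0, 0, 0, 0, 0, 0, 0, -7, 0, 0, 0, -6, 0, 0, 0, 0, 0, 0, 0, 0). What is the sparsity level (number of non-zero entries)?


Non-zero positions: [0, 3, 9, 17, 21, 41, 45].
Sparsity = 7.

7


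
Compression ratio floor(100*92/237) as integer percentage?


100*m/n = 100*92/237 ≈ 38.8186.
floor = 38.

38


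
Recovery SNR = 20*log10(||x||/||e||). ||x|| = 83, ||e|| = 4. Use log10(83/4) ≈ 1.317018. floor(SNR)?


||x||/||e|| = 83/4.
log10(83/4) ≈ 1.317018.
20*log10(||x||/||e||) ≈ 20*1.317018 = 26.34036.
floor(26.34036) = 26.

26


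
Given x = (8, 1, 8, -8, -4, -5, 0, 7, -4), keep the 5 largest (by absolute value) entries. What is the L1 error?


Sorted |x_i| descending: [8, 8, 8, 7, 5, 4, 4, 1, 0]
Keep top 5: [8, 8, 8, 7, 5]
Tail entries: [4, 4, 1, 0]
L1 error = sum of tail = 9.

9


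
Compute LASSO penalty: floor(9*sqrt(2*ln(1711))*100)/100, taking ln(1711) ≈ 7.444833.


ln(1711) ≈ 7.444833.
2*ln(n) ≈ 14.889666.
sqrt(2*ln(n)) ≈ sqrt(14.889666) ≈ 3.858713.
lambda ≈ 9*3.858713 = 34.728417.
floor(lambda*100)/100 = 34.72.

34.72


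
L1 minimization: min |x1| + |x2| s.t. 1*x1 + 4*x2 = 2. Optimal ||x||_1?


Axis intercepts:
  x1 = 2, x2 = 0: L1 = 2
  x1 = 0, x2 = 1/2: L1 = 1/2
x* = (0, 1/2)
||x*||_1 = 1/2.

1/2


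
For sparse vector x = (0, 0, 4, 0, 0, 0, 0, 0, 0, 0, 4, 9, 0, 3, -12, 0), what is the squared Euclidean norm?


Non-zero entries: [(2, 4), (10, 4), (11, 9), (13, 3), (14, -12)]
Squares: [16, 16, 81, 9, 144]
||x||_2^2 = sum = 266.

266


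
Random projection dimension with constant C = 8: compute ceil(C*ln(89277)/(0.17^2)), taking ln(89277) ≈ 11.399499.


ln(89277) ≈ 11.399499.
eps^2 = 0.17^2 = 0.0289.
C*ln(N)/eps^2 ≈ 8*11.399499/0.0289 ≈ 3155.5707.
m = ceil(3155.5707) = 3156.

3156


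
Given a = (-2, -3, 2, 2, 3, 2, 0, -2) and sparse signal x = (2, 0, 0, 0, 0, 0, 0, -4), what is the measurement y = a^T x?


Non-zero terms: ['-2*2', '-2*-4']
Products: [-4, 8]
y = sum = 4.

4
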